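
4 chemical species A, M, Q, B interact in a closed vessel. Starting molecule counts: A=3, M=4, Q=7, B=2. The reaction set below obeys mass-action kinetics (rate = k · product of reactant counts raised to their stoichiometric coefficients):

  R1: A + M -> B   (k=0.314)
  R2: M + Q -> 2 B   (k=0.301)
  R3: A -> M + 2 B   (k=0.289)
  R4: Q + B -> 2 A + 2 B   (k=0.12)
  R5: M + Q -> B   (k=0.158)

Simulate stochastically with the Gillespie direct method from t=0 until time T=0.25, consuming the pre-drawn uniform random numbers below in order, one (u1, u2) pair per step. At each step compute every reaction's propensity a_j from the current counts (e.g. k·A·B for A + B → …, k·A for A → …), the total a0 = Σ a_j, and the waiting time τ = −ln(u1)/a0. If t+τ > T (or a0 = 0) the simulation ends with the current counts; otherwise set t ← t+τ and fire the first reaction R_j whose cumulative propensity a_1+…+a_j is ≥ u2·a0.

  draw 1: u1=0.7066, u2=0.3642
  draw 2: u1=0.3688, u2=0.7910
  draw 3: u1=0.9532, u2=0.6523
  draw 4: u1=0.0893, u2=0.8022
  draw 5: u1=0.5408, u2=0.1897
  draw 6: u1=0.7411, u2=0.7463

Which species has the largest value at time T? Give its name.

t=0.000: A=3 M=4 Q=7 B=2
Draw 1: a1=3.768, a2=8.428, a3=0.867, a4=1.680, a5=4.424, a0=19.167; τ=−ln(0.7066)/19.167=0.018 → t=0.018; u2·a0=0.3642·19.167=6.981; a1=3.768 < 6.981 ≤ a1+a2=12.196 → R2 fires; A=3 M=3 Q=6 B=4
Draw 2: a1=2.826, a2=5.418, a3=0.867, a4=2.880, a5=2.844, a0=14.835; τ=−ln(0.3688)/14.835=0.067 → t=0.085; u2·a0=0.7910·14.835=11.734; a1+…+a3=9.111 < 11.734 ≤ a1+…+a4=11.991 → R4 fires; A=5 M=3 Q=5 B=5
Draw 3: a1=4.710, a2=4.515, a3=1.445, a4=3.000, a5=2.370, a0=16.040; τ=−ln(0.9532)/16.040=0.003 → t=0.088; u2·a0=0.6523·16.040=10.463; a1+a2=9.225 < 10.463 ≤ a1+…+a3=10.670 → R3 fires; A=4 M=4 Q=5 B=7
Draw 4: a1=5.024, a2=6.020, a3=1.156, a4=4.200, a5=3.160, a0=19.560; τ=−ln(0.0893)/19.560=0.124 → t=0.212; u2·a0=0.8022·19.560=15.691; a1+…+a3=12.200 < 15.691 ≤ a1+…+a4=16.400 → R4 fires; A=6 M=4 Q=4 B=8
Draw 5: a1=7.536, a2=4.816, a3=1.734, a4=3.840, a5=2.528, a0=20.454; τ=−ln(0.5408)/20.454=0.030 → t=0.242; u2·a0=0.1897·20.454=3.880 ≤ a1=7.536 → R1 fires; A=5 M=3 Q=4 B=9
Draw 6: a1=4.710, a2=3.612, a3=1.445, a4=4.320, a5=1.896, a0=15.983; τ=−ln(0.7411)/15.983=0.019 → t=0.261 > T=0.25: stop.
At T=0.25: A=5 M=3 Q=4 B=9; the largest is B.

Dominant species at T: B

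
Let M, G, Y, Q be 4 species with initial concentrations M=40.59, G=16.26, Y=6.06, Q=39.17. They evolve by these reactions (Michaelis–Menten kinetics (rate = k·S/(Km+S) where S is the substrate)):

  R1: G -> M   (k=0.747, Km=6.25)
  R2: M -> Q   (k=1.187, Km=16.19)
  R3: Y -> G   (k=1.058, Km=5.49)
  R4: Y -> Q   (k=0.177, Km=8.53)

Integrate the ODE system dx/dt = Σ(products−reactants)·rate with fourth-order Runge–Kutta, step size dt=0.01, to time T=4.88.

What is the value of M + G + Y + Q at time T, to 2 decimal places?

Check how each reaction changes W = M + G + Y + Q (weight of products minus weight of reactants):
R1: G -> M: (1·1) − (1·1) = 1 − 1 = 0
R2: M -> Q: (1·1) − (1·1) = 1 − 1 = 0
R3: Y -> G: (1·1) − (1·1) = 1 − 1 = 0
R4: Y -> Q: (1·1) − (1·1) = 1 − 1 = 0
Every reaction leaves W unchanged, so W is conserved and no simulation is needed: W(T) = W(0) = 40.59 + 16.26 + 6.06 + 39.17 = 102.08

Value at T = 102.08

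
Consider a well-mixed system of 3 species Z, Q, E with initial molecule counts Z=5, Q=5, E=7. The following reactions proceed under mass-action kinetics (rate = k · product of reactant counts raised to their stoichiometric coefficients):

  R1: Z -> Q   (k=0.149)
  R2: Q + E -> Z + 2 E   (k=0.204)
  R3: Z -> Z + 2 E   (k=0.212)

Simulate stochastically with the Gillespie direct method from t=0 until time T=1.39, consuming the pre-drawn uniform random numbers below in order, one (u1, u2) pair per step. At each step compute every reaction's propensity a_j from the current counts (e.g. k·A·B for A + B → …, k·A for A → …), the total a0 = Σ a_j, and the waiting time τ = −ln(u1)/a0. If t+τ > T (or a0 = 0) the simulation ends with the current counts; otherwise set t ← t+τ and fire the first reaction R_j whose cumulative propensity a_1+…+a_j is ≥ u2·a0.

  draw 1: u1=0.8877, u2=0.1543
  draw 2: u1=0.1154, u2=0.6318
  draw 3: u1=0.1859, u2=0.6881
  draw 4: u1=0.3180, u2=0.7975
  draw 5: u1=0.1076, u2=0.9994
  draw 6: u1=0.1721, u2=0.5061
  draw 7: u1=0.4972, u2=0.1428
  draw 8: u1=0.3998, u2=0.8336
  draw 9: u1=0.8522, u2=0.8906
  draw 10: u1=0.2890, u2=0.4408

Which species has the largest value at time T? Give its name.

Dominant species at T: E

t=0.000: Z=5 Q=5 E=7
Draw 1: a1=0.745, a2=7.140, a3=1.060, a0=8.945; τ=−ln(0.8877)/8.945=0.013 → t=0.013; u2·a0=0.1543·8.945=1.380; a1=0.745 < 1.380 ≤ a1+a2=7.885 → R2 fires; Z=6 Q=4 E=8
Draw 2: a1=0.894, a2=6.528, a3=1.272, a0=8.694; τ=−ln(0.1154)/8.694=0.248 → t=0.262; u2·a0=0.6318·8.694=5.493; a1=0.894 < 5.493 ≤ a1+a2=7.422 → R2 fires; Z=7 Q=3 E=9
Draw 3: a1=1.043, a2=5.508, a3=1.484, a0=8.035; τ=−ln(0.1859)/8.035=0.209 → t=0.471; u2·a0=0.6881·8.035=5.529; a1=1.043 < 5.529 ≤ a1+a2=6.551 → R2 fires; Z=8 Q=2 E=10
Draw 4: a1=1.192, a2=4.080, a3=1.696, a0=6.968; τ=−ln(0.3180)/6.968=0.164 → t=0.636; u2·a0=0.7975·6.968=5.557; a1+a2=5.272 < 5.557 ≤ a1+…+a3=6.968 → R3 fires; Z=8 Q=2 E=12
Draw 5: a1=1.192, a2=4.896, a3=1.696, a0=7.784; τ=−ln(0.1076)/7.784=0.286 → t=0.922; u2·a0=0.9994·7.784=7.779; a1+a2=6.088 < 7.779 ≤ a1+…+a3=7.784 → R3 fires; Z=8 Q=2 E=14
Draw 6: a1=1.192, a2=5.712, a3=1.696, a0=8.600; τ=−ln(0.1721)/8.600=0.205 → t=1.127; u2·a0=0.5061·8.600=4.352; a1=1.192 < 4.352 ≤ a1+a2=6.904 → R2 fires; Z=9 Q=1 E=15
Draw 7: a1=1.341, a2=3.060, a3=1.908, a0=6.309; τ=−ln(0.4972)/6.309=0.111 → t=1.237; u2·a0=0.1428·6.309=0.901 ≤ a1=1.341 → R1 fires; Z=8 Q=2 E=15
Draw 8: a1=1.192, a2=6.120, a3=1.696, a0=9.008; τ=−ln(0.3998)/9.008=0.102 → t=1.339; u2·a0=0.8336·9.008=7.509; a1+a2=7.312 < 7.509 ≤ a1+…+a3=9.008 → R3 fires; Z=8 Q=2 E=17
Draw 9: a1=1.192, a2=6.936, a3=1.696, a0=9.824; τ=−ln(0.8522)/9.824=0.016 → t=1.355; u2·a0=0.8906·9.824=8.749; a1+a2=8.128 < 8.749 ≤ a1+…+a3=9.824 → R3 fires; Z=8 Q=2 E=19
Draw 10: a1=1.192, a2=7.752, a3=1.696, a0=10.640; τ=−ln(0.2890)/10.640=0.117 → t=1.472 > T=1.39: stop.
At T=1.39: Z=8 Q=2 E=19; the largest is E.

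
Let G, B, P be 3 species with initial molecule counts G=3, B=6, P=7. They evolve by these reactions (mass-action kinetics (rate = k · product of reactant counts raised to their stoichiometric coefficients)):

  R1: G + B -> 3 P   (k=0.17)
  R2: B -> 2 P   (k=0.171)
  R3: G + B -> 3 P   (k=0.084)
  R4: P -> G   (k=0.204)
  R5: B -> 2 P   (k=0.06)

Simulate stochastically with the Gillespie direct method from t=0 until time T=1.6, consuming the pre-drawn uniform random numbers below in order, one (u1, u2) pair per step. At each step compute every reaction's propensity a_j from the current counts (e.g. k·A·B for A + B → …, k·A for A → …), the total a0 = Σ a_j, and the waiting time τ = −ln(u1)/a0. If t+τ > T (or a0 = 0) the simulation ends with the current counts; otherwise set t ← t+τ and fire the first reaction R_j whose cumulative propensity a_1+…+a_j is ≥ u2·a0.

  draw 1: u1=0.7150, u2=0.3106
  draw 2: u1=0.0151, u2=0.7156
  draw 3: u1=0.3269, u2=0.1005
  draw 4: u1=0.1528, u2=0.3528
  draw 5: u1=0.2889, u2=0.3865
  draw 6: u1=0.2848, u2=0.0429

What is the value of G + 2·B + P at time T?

Check how each reaction changes W = G + 2·B + P (weight of products minus weight of reactants):
R1: G + B -> 3 P: (1·3) − (1·1 + 2·1) = 3 − 3 = 0
R2: B -> 2 P: (1·2) − (2·1) = 2 − 2 = 0
R3: G + B -> 3 P: (1·3) − (1·1 + 2·1) = 3 − 3 = 0
R4: P -> G: (1·1) − (1·1) = 1 − 1 = 0
R5: B -> 2 P: (1·2) − (2·1) = 2 − 2 = 0
Every reaction leaves W unchanged, so W is conserved and no simulation is needed: W(T) = W(0) = 3 + 2·6 + 7 = 22

Value at T = 22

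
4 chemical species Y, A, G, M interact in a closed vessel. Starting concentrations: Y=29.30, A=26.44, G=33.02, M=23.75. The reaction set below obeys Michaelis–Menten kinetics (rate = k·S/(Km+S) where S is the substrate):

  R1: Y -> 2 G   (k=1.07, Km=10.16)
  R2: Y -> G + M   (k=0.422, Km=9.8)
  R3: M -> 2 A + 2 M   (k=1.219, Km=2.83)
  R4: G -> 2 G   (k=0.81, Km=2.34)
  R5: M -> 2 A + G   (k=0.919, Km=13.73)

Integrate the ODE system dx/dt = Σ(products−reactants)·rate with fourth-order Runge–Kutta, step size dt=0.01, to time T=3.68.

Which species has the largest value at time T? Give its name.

Dominant species at T: G

RK4 with dt=0.01: 368 steps to T=3.68. Trajectory (selected grid times):
t=0.00: Y=29.30 A=26.44 G=33.02 M=23.75
t=0.41: Y=28.85 A=27.81 G=34.35 M=24.09
t=0.82: Y=28.39 A=29.19 G=35.68 M=24.42
t=1.23: Y=27.94 A=30.57 G=37.00 M=24.76
t=1.64: Y=27.49 A=31.95 G=38.33 M=25.09
t=2.04: Y=27.06 A=33.31 G=39.62 M=25.42
t=2.45: Y=26.61 A=34.70 G=40.94 M=25.75
t=2.86: Y=26.17 A=36.09 G=42.26 M=26.08
t=3.27: Y=25.73 A=37.49 G=43.58 M=26.41
t=3.68: Y=25.29 A=38.89 G=44.90 M=26.74
At T=3.68: Y=25.29 A=38.89 G=44.90 M=26.74; the largest is G.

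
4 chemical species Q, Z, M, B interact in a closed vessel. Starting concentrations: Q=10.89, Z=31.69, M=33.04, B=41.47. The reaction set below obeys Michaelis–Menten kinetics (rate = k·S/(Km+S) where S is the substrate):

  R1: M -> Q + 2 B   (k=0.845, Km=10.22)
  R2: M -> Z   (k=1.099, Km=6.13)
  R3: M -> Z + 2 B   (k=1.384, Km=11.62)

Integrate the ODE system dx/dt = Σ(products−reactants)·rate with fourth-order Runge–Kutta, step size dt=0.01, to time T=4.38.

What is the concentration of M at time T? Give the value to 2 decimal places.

RK4 with dt=0.01: 438 steps to T=4.38. Trajectory (selected grid times):
t=0.00: Q=10.89 Z=31.69 M=33.04 B=41.47
t=0.49: Q=11.20 Z=32.64 M=31.77 B=43.10
t=0.97: Q=11.51 Z=33.57 M=30.54 B=44.68
t=1.46: Q=11.82 Z=34.50 M=29.30 B=46.27
t=1.95: Q=12.12 Z=35.43 M=28.07 B=47.85
t=2.43: Q=12.42 Z=36.33 M=26.87 B=49.37
t=2.92: Q=12.72 Z=37.23 M=25.67 B=50.91
t=3.41: Q=13.01 Z=38.13 M=24.48 B=52.42
t=3.89: Q=13.30 Z=39.00 M=23.33 B=53.88
t=4.38: Q=13.58 Z=39.87 M=22.17 B=55.35
Read off M at T=4.38: 22.17

M at T = 22.17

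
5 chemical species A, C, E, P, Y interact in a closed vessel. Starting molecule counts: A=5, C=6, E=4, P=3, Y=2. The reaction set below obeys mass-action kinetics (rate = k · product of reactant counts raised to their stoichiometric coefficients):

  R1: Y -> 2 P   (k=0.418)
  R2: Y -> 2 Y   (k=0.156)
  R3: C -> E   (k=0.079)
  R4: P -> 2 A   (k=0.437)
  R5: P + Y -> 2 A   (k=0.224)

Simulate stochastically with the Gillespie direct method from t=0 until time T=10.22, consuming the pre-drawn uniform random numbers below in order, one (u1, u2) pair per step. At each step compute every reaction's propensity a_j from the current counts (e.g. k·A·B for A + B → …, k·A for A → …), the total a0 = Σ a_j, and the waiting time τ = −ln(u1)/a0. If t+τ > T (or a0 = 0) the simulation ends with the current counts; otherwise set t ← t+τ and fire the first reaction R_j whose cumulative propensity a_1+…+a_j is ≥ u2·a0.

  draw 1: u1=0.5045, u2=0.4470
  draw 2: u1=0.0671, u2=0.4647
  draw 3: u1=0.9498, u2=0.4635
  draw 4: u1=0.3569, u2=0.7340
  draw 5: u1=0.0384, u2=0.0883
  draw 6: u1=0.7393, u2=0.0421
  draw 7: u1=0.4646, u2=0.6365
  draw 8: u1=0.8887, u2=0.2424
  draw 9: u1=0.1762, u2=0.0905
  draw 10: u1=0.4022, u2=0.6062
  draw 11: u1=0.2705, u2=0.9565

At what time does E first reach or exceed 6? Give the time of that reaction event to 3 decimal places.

t=0.000: A=5 C=6 E=4 P=3 Y=2
Draw 1: a1=0.836, a2=0.312, a3=0.474, a4=1.311, a5=1.344, a0=4.277; τ=−ln(0.5045)/4.277=0.160 → t=0.160; u2·a0=0.4470·4.277=1.912; a1+…+a3=1.622 < 1.912 ≤ a1+…+a4=2.933 → R4 fires; A=7 C=6 E=4 P=2 Y=2
Draw 2: a1=0.836, a2=0.312, a3=0.474, a4=0.874, a5=0.896, a0=3.392; τ=−ln(0.0671)/3.392=0.796 → t=0.956; u2·a0=0.4647·3.392=1.576; a1+a2=1.148 < 1.576 ≤ a1+…+a3=1.622 → R3 fires; A=7 C=5 E=5 P=2 Y=2
Draw 3: a1=0.836, a2=0.312, a3=0.395, a4=0.874, a5=0.896, a0=3.313; τ=−ln(0.9498)/3.313=0.016 → t=0.972; u2·a0=0.4635·3.313=1.536; a1+a2=1.148 < 1.536 ≤ a1+…+a3=1.543 → R3 fires; A=7 C=4 E=6 P=2 Y=2
Draw 4: a1=0.836, a2=0.312, a3=0.316, a4=0.874, a5=0.896, a0=3.234; τ=−ln(0.3569)/3.234=0.319 → t=1.291; u2·a0=0.7340·3.234=2.374; a1+…+a4=2.338 < 2.374 ≤ a1+…+a5=3.234 → R5 fires; A=9 C=4 E=6 P=1 Y=1
Draw 5: a1=0.418, a2=0.156, a3=0.316, a4=0.437, a5=0.224, a0=1.551; τ=−ln(0.0384)/1.551=2.102 → t=3.392; u2·a0=0.0883·1.551=0.137 ≤ a1=0.418 → R1 fires; A=9 C=4 E=6 P=3 Y=0
Draw 6: a1=0.000, a2=0.000, a3=0.316, a4=1.311, a5=0.000, a0=1.627; τ=−ln(0.7393)/1.627=0.186 → t=3.578; u2·a0=0.0421·1.627=0.068; a1+a2=0.000 < 0.068 ≤ a1+…+a3=0.316 → R3 fires; A=9 C=3 E=7 P=3 Y=0
Draw 7: a1=0.000, a2=0.000, a3=0.237, a4=1.311, a5=0.000, a0=1.548; τ=−ln(0.4646)/1.548=0.495 → t=4.073; u2·a0=0.6365·1.548=0.985; a1+…+a3=0.237 < 0.985 ≤ a1+…+a4=1.548 → R4 fires; A=11 C=3 E=7 P=2 Y=0
Draw 8: a1=0.000, a2=0.000, a3=0.237, a4=0.874, a5=0.000, a0=1.111; τ=−ln(0.8887)/1.111=0.106 → t=4.179; u2·a0=0.2424·1.111=0.269; a1+…+a3=0.237 < 0.269 ≤ a1+…+a4=1.111 → R4 fires; A=13 C=3 E=7 P=1 Y=0
Draw 9: a1=0.000, a2=0.000, a3=0.237, a4=0.437, a5=0.000, a0=0.674; τ=−ln(0.1762)/0.674=2.576 → t=6.755; u2·a0=0.0905·0.674=0.061; a1+a2=0.000 < 0.061 ≤ a1+…+a3=0.237 → R3 fires; A=13 C=2 E=8 P=1 Y=0
Draw 10: a1=0.000, a2=0.000, a3=0.158, a4=0.437, a5=0.000, a0=0.595; τ=−ln(0.4022)/0.595=1.531 → t=8.286; u2·a0=0.6062·0.595=0.361; a1+…+a3=0.158 < 0.361 ≤ a1+…+a4=0.595 → R4 fires; A=15 C=2 E=8 P=0 Y=0
Draw 11: a1=0.000, a2=0.000, a3=0.158, a4=0.000, a5=0.000, a0=0.158; τ=−ln(0.2705)/0.158=8.275 → t=16.561 > T=10.22: stop.
E first becomes ≥ 6 when it reaches 6 at the event at t=0.972.

Threshold first reached at t = 0.972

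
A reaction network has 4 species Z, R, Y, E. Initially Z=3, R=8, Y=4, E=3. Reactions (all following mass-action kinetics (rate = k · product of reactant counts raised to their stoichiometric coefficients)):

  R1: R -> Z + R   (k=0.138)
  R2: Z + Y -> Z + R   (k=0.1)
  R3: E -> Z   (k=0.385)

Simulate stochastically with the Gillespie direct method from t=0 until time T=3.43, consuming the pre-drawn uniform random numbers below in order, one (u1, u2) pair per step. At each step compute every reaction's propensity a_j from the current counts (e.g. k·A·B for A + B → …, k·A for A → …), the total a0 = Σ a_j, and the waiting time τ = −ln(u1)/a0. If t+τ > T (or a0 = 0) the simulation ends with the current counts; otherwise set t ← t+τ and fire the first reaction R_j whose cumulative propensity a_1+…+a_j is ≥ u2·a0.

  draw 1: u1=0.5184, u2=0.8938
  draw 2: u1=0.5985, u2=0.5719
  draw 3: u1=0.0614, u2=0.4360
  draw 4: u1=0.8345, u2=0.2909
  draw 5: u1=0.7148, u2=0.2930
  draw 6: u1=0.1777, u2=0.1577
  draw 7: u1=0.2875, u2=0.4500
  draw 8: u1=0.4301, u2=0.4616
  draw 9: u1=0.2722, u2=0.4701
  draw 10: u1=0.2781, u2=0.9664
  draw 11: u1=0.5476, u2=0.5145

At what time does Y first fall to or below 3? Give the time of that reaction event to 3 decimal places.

t=0.000: Z=3 R=8 Y=4 E=3
Draw 1: a1=1.104, a2=1.200, a3=1.155, a0=3.459; τ=−ln(0.5184)/3.459=0.190 → t=0.190; u2·a0=0.8938·3.459=3.092; a1+a2=2.304 < 3.092 ≤ a1+…+a3=3.459 → R3 fires; Z=4 R=8 Y=4 E=2
Draw 2: a1=1.104, a2=1.600, a3=0.770, a0=3.474; τ=−ln(0.5985)/3.474=0.148 → t=0.338; u2·a0=0.5719·3.474=1.987; a1=1.104 < 1.987 ≤ a1+a2=2.704 → R2 fires; Z=4 R=9 Y=3 E=2
Draw 3: a1=1.242, a2=1.200, a3=0.770, a0=3.212; τ=−ln(0.0614)/3.212=0.869 → t=1.206; u2·a0=0.4360·3.212=1.400; a1=1.242 < 1.400 ≤ a1+a2=2.442 → R2 fires; Z=4 R=10 Y=2 E=2
Draw 4: a1=1.380, a2=0.800, a3=0.770, a0=2.950; τ=−ln(0.8345)/2.950=0.061 → t=1.268; u2·a0=0.2909·2.950=0.858 ≤ a1=1.380 → R1 fires; Z=5 R=10 Y=2 E=2
Draw 5: a1=1.380, a2=1.000, a3=0.770, a0=3.150; τ=−ln(0.7148)/3.150=0.107 → t=1.374; u2·a0=0.2930·3.150=0.923 ≤ a1=1.380 → R1 fires; Z=6 R=10 Y=2 E=2
Draw 6: a1=1.380, a2=1.200, a3=0.770, a0=3.350; τ=−ln(0.1777)/3.350=0.516 → t=1.890; u2·a0=0.1577·3.350=0.528 ≤ a1=1.380 → R1 fires; Z=7 R=10 Y=2 E=2
Draw 7: a1=1.380, a2=1.400, a3=0.770, a0=3.550; τ=−ln(0.2875)/3.550=0.351 → t=2.241; u2·a0=0.4500·3.550=1.598; a1=1.380 < 1.598 ≤ a1+a2=2.780 → R2 fires; Z=7 R=11 Y=1 E=2
Draw 8: a1=1.518, a2=0.700, a3=0.770, a0=2.988; τ=−ln(0.4301)/2.988=0.282 → t=2.524; u2·a0=0.4616·2.988=1.379 ≤ a1=1.518 → R1 fires; Z=8 R=11 Y=1 E=2
Draw 9: a1=1.518, a2=0.800, a3=0.770, a0=3.088; τ=−ln(0.2722)/3.088=0.421 → t=2.945; u2·a0=0.4701·3.088=1.452 ≤ a1=1.518 → R1 fires; Z=9 R=11 Y=1 E=2
Draw 10: a1=1.518, a2=0.900, a3=0.770, a0=3.188; τ=−ln(0.2781)/3.188=0.401 → t=3.346; u2·a0=0.9664·3.188=3.081; a1+a2=2.418 < 3.081 ≤ a1+…+a3=3.188 → R3 fires; Z=10 R=11 Y=1 E=1
Draw 11: a1=1.518, a2=1.000, a3=0.385, a0=2.903; τ=−ln(0.5476)/2.903=0.207 → t=3.554 > T=3.43: stop.
Y first becomes ≤ 3 when it reaches 3 at the event at t=0.338.

Threshold first reached at t = 0.338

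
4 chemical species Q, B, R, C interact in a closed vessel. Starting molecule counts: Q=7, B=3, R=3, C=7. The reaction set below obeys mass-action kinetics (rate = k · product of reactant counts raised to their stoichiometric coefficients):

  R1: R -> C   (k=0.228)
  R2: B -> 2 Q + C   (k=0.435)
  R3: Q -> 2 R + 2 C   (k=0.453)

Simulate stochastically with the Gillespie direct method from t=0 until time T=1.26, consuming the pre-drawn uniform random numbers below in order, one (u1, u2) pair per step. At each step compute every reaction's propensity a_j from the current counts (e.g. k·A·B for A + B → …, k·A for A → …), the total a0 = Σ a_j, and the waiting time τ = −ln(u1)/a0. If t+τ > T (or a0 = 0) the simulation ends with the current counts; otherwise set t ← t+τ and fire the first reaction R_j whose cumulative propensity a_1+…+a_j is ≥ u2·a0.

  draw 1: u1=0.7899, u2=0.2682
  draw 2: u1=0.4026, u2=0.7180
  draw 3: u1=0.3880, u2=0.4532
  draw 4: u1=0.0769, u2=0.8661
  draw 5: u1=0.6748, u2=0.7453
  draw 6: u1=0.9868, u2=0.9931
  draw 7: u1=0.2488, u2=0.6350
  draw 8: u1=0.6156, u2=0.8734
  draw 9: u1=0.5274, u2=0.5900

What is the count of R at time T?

R at T = 15

t=0.000: Q=7 B=3 R=3 C=7
Draw 1: a1=0.684, a2=1.305, a3=3.171, a0=5.160; τ=−ln(0.7899)/5.160=0.046 → t=0.046; u2·a0=0.2682·5.160=1.384; a1=0.684 < 1.384 ≤ a1+a2=1.989 → R2 fires; Q=9 B=2 R=3 C=8
Draw 2: a1=0.684, a2=0.870, a3=4.077, a0=5.631; τ=−ln(0.4026)/5.631=0.162 → t=0.207; u2·a0=0.7180·5.631=4.043; a1+a2=1.554 < 4.043 ≤ a1+…+a3=5.631 → R3 fires; Q=8 B=2 R=5 C=10
Draw 3: a1=1.140, a2=0.870, a3=3.624, a0=5.634; τ=−ln(0.3880)/5.634=0.168 → t=0.375; u2·a0=0.4532·5.634=2.553; a1+a2=2.010 < 2.553 ≤ a1+…+a3=5.634 → R3 fires; Q=7 B=2 R=7 C=12
Draw 4: a1=1.596, a2=0.870, a3=3.171, a0=5.637; τ=−ln(0.0769)/5.637=0.455 → t=0.830; u2·a0=0.8661·5.637=4.882; a1+a2=2.466 < 4.882 ≤ a1+…+a3=5.637 → R3 fires; Q=6 B=2 R=9 C=14
Draw 5: a1=2.052, a2=0.870, a3=2.718, a0=5.640; τ=−ln(0.6748)/5.640=0.070 → t=0.900; u2·a0=0.7453·5.640=4.203; a1+a2=2.922 < 4.203 ≤ a1+…+a3=5.640 → R3 fires; Q=5 B=2 R=11 C=16
Draw 6: a1=2.508, a2=0.870, a3=2.265, a0=5.643; τ=−ln(0.9868)/5.643=0.002 → t=0.902; u2·a0=0.9931·5.643=5.604; a1+a2=3.378 < 5.604 ≤ a1+…+a3=5.643 → R3 fires; Q=4 B=2 R=13 C=18
Draw 7: a1=2.964, a2=0.870, a3=1.812, a0=5.646; τ=−ln(0.2488)/5.646=0.246 → t=1.149; u2·a0=0.6350·5.646=3.585; a1=2.964 < 3.585 ≤ a1+a2=3.834 → R2 fires; Q=6 B=1 R=13 C=19
Draw 8: a1=2.964, a2=0.435, a3=2.718, a0=6.117; τ=−ln(0.6156)/6.117=0.079 → t=1.228; u2·a0=0.8734·6.117=5.343; a1+a2=3.399 < 5.343 ≤ a1+…+a3=6.117 → R3 fires; Q=5 B=1 R=15 C=21
Draw 9: a1=3.420, a2=0.435, a3=2.265, a0=6.120; τ=−ln(0.5274)/6.120=0.105 → t=1.333 > T=1.26: stop.
Read off R at T=1.26: 15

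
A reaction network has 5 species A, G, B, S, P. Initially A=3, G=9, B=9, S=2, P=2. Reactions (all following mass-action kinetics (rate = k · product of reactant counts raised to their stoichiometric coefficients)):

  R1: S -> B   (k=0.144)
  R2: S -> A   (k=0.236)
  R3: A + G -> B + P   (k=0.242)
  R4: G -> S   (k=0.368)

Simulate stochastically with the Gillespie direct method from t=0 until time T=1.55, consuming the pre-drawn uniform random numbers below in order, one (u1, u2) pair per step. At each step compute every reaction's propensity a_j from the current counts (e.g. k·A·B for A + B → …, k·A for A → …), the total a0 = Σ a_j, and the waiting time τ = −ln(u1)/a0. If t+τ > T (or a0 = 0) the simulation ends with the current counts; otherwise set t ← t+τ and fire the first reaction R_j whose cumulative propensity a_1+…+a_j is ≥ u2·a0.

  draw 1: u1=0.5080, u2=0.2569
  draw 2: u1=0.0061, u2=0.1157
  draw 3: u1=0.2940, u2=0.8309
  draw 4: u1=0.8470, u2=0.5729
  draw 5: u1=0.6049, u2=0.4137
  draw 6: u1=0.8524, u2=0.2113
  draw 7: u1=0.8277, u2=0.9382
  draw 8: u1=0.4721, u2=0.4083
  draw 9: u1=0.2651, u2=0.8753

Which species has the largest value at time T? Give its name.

Dominant species at T: B

t=0.000: A=3 G=9 B=9 S=2 P=2
Draw 1: a1=0.288, a2=0.472, a3=6.534, a4=3.312, a0=10.606; τ=−ln(0.5080)/10.606=0.064 → t=0.064; u2·a0=0.2569·10.606=2.725; a1+a2=0.760 < 2.725 ≤ a1+…+a3=7.294 → R3 fires; A=2 G=8 B=10 S=2 P=3
Draw 2: a1=0.288, a2=0.472, a3=3.872, a4=2.944, a0=7.576; τ=−ln(0.0061)/7.576=0.673 → t=0.737; u2·a0=0.1157·7.576=0.877; a1+a2=0.760 < 0.877 ≤ a1+…+a3=4.632 → R3 fires; A=1 G=7 B=11 S=2 P=4
Draw 3: a1=0.288, a2=0.472, a3=1.694, a4=2.576, a0=5.030; τ=−ln(0.2940)/5.030=0.243 → t=0.980; u2·a0=0.8309·5.030=4.179; a1+…+a3=2.454 < 4.179 ≤ a1+…+a4=5.030 → R4 fires; A=1 G=6 B=11 S=3 P=4
Draw 4: a1=0.432, a2=0.708, a3=1.452, a4=2.208, a0=4.800; τ=−ln(0.8470)/4.800=0.035 → t=1.015; u2·a0=0.5729·4.800=2.750; a1+…+a3=2.592 < 2.750 ≤ a1+…+a4=4.800 → R4 fires; A=1 G=5 B=11 S=4 P=4
Draw 5: a1=0.576, a2=0.944, a3=1.210, a4=1.840, a0=4.570; τ=−ln(0.6049)/4.570=0.110 → t=1.125; u2·a0=0.4137·4.570=1.891; a1+a2=1.520 < 1.891 ≤ a1+…+a3=2.730 → R3 fires; A=0 G=4 B=12 S=4 P=5
Draw 6: a1=0.576, a2=0.944, a3=0.000, a4=1.472, a0=2.992; τ=−ln(0.8524)/2.992=0.053 → t=1.178; u2·a0=0.2113·2.992=0.632; a1=0.576 < 0.632 ≤ a1+a2=1.520 → R2 fires; A=1 G=4 B=12 S=3 P=5
Draw 7: a1=0.432, a2=0.708, a3=0.968, a4=1.472, a0=3.580; τ=−ln(0.8277)/3.580=0.053 → t=1.231; u2·a0=0.9382·3.580=3.359; a1+…+a3=2.108 < 3.359 ≤ a1+…+a4=3.580 → R4 fires; A=1 G=3 B=12 S=4 P=5
Draw 8: a1=0.576, a2=0.944, a3=0.726, a4=1.104, a0=3.350; τ=−ln(0.4721)/3.350=0.224 → t=1.455; u2·a0=0.4083·3.350=1.368; a1=0.576 < 1.368 ≤ a1+a2=1.520 → R2 fires; A=2 G=3 B=12 S=3 P=5
Draw 9: a1=0.432, a2=0.708, a3=1.452, a4=1.104, a0=3.696; τ=−ln(0.2651)/3.696=0.359 → t=1.814 > T=1.55: stop.
At T=1.55: A=2 G=3 B=12 S=3 P=5; the largest is B.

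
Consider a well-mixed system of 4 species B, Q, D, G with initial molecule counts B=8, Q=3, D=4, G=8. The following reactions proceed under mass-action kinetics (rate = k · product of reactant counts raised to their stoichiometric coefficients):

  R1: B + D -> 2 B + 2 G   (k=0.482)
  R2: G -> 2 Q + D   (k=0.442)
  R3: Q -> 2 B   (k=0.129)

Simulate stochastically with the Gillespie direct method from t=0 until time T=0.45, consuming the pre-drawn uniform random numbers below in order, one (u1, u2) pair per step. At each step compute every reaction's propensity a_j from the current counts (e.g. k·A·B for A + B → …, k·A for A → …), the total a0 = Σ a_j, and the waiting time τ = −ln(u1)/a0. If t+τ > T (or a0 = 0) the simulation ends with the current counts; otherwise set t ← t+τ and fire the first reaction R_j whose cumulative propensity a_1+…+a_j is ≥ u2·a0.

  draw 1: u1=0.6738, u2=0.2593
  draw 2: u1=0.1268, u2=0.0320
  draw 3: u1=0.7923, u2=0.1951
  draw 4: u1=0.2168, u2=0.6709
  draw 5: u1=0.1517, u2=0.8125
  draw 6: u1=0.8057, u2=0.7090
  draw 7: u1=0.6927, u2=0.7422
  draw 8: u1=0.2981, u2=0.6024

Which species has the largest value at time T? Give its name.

t=0.000: B=8 Q=3 D=4 G=8
Draw 1: a1=15.424, a2=3.536, a3=0.387, a0=19.347; τ=−ln(0.6738)/19.347=0.020 → t=0.020; u2·a0=0.2593·19.347=5.017 ≤ a1=15.424 → R1 fires; B=9 Q=3 D=3 G=10
Draw 2: a1=13.014, a2=4.420, a3=0.387, a0=17.821; τ=−ln(0.1268)/17.821=0.116 → t=0.136; u2·a0=0.0320·17.821=0.570 ≤ a1=13.014 → R1 fires; B=10 Q=3 D=2 G=12
Draw 3: a1=9.640, a2=5.304, a3=0.387, a0=15.331; τ=−ln(0.7923)/15.331=0.015 → t=0.151; u2·a0=0.1951·15.331=2.991 ≤ a1=9.640 → R1 fires; B=11 Q=3 D=1 G=14
Draw 4: a1=5.302, a2=6.188, a3=0.387, a0=11.877; τ=−ln(0.2168)/11.877=0.129 → t=0.280; u2·a0=0.6709·11.877=7.968; a1=5.302 < 7.968 ≤ a1+a2=11.490 → R2 fires; B=11 Q=5 D=2 G=13
Draw 5: a1=10.604, a2=5.746, a3=0.645, a0=16.995; τ=−ln(0.1517)/16.995=0.111 → t=0.391; u2·a0=0.8125·16.995=13.808; a1=10.604 < 13.808 ≤ a1+a2=16.350 → R2 fires; B=11 Q=7 D=3 G=12
Draw 6: a1=15.906, a2=5.304, a3=0.903, a0=22.113; τ=−ln(0.8057)/22.113=0.010 → t=0.401; u2·a0=0.7090·22.113=15.678 ≤ a1=15.906 → R1 fires; B=12 Q=7 D=2 G=14
Draw 7: a1=11.568, a2=6.188, a3=0.903, a0=18.659; τ=−ln(0.6927)/18.659=0.020 → t=0.421; u2·a0=0.7422·18.659=13.849; a1=11.568 < 13.849 ≤ a1+a2=17.756 → R2 fires; B=12 Q=9 D=3 G=13
Draw 8: a1=17.352, a2=5.746, a3=1.161, a0=24.259; τ=−ln(0.2981)/24.259=0.050 → t=0.470 > T=0.45: stop.
At T=0.45: B=12 Q=9 D=3 G=13; the largest is G.

Dominant species at T: G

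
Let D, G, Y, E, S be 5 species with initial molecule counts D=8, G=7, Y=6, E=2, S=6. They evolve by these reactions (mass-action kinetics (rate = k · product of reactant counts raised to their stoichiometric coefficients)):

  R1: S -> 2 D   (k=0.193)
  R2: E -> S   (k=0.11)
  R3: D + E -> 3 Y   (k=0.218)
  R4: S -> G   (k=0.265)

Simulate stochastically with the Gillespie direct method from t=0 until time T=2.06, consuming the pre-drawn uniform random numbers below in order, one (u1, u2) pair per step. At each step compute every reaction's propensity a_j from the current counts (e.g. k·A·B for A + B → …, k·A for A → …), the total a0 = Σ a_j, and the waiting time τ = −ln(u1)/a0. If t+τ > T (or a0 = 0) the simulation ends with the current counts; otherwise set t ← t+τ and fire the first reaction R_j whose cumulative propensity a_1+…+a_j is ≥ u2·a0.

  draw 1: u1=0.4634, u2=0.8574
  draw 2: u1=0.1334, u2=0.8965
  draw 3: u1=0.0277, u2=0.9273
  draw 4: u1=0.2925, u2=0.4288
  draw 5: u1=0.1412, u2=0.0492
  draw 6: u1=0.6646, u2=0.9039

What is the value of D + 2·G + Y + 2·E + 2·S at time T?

Check how each reaction changes W = D + 2·G + Y + 2·E + 2·S (weight of products minus weight of reactants):
R1: S -> 2 D: (1·2) − (2·1) = 2 − 2 = 0
R2: E -> S: (2·1) − (2·1) = 2 − 2 = 0
R3: D + E -> 3 Y: (1·3) − (1·1 + 2·1) = 3 − 3 = 0
R4: S -> G: (2·1) − (2·1) = 2 − 2 = 0
Every reaction leaves W unchanged, so W is conserved and no simulation is needed: W(T) = W(0) = 8 + 2·7 + 6 + 2·2 + 2·6 = 44

Value at T = 44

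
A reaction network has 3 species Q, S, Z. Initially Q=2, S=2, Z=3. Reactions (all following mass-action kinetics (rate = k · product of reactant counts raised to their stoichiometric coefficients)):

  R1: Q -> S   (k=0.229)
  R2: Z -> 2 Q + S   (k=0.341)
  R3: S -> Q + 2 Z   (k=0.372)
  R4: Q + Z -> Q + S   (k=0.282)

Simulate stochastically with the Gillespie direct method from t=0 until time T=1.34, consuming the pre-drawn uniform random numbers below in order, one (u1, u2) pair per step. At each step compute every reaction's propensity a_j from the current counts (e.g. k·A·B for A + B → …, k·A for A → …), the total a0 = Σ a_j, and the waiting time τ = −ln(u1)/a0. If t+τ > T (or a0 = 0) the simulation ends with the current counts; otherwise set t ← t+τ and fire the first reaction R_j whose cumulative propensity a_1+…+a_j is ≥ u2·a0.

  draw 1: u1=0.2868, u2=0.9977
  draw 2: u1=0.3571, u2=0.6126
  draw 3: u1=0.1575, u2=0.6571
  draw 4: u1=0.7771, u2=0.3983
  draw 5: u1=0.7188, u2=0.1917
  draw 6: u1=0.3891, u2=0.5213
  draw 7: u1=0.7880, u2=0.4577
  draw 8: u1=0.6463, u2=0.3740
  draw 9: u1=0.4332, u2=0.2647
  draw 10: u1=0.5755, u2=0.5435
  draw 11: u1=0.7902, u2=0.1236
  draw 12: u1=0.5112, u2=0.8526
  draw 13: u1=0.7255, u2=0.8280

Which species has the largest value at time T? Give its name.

Dominant species at T: Q

t=0.000: Q=2 S=2 Z=3
Draw 1: a1=0.458, a2=1.023, a3=0.744, a4=1.692, a0=3.917; τ=−ln(0.2868)/3.917=0.319 → t=0.319; u2·a0=0.9977·3.917=3.908; a1+…+a3=2.225 < 3.908 ≤ a1+…+a4=3.917 → R4 fires; Q=2 S=3 Z=2
Draw 2: a1=0.458, a2=0.682, a3=1.116, a4=1.128, a0=3.384; τ=−ln(0.3571)/3.384=0.304 → t=0.623; u2·a0=0.6126·3.384=2.073; a1+a2=1.140 < 2.073 ≤ a1+…+a3=2.256 → R3 fires; Q=3 S=2 Z=4
Draw 3: a1=0.687, a2=1.364, a3=0.744, a4=3.384, a0=6.179; τ=−ln(0.1575)/6.179=0.299 → t=0.922; u2·a0=0.6571·6.179=4.060; a1+…+a3=2.795 < 4.060 ≤ a1+…+a4=6.179 → R4 fires; Q=3 S=3 Z=3
Draw 4: a1=0.687, a2=1.023, a3=1.116, a4=2.538, a0=5.364; τ=−ln(0.7771)/5.364=0.047 → t=0.969; u2·a0=0.3983·5.364=2.136; a1+a2=1.710 < 2.136 ≤ a1+…+a3=2.826 → R3 fires; Q=4 S=2 Z=5
Draw 5: a1=0.916, a2=1.705, a3=0.744, a4=5.640, a0=9.005; τ=−ln(0.7188)/9.005=0.037 → t=1.006; u2·a0=0.1917·9.005=1.726; a1=0.916 < 1.726 ≤ a1+a2=2.621 → R2 fires; Q=6 S=3 Z=4
Draw 6: a1=1.374, a2=1.364, a3=1.116, a4=6.768, a0=10.622; τ=−ln(0.3891)/10.622=0.089 → t=1.095; u2·a0=0.5213·10.622=5.537; a1+…+a3=3.854 < 5.537 ≤ a1+…+a4=10.622 → R4 fires; Q=6 S=4 Z=3
Draw 7: a1=1.374, a2=1.023, a3=1.488, a4=5.076, a0=8.961; τ=−ln(0.7880)/8.961=0.027 → t=1.121; u2·a0=0.4577·8.961=4.101; a1+…+a3=3.885 < 4.101 ≤ a1+…+a4=8.961 → R4 fires; Q=6 S=5 Z=2
Draw 8: a1=1.374, a2=0.682, a3=1.860, a4=3.384, a0=7.300; τ=−ln(0.6463)/7.300=0.060 → t=1.181; u2·a0=0.3740·7.300=2.730; a1+a2=2.056 < 2.730 ≤ a1+…+a3=3.916 → R3 fires; Q=7 S=4 Z=4
Draw 9: a1=1.603, a2=1.364, a3=1.488, a4=7.896, a0=12.351; τ=−ln(0.4332)/12.351=0.068 → t=1.249; u2·a0=0.2647·12.351=3.269; a1+a2=2.967 < 3.269 ≤ a1+…+a3=4.455 → R3 fires; Q=8 S=3 Z=6
Draw 10: a1=1.832, a2=2.046, a3=1.116, a4=13.536, a0=18.530; τ=−ln(0.5755)/18.530=0.030 → t=1.279; u2·a0=0.5435·18.530=10.071; a1+…+a3=4.994 < 10.071 ≤ a1+…+a4=18.530 → R4 fires; Q=8 S=4 Z=5
Draw 11: a1=1.832, a2=1.705, a3=1.488, a4=11.280, a0=16.305; τ=−ln(0.7902)/16.305=0.014 → t=1.293; u2·a0=0.1236·16.305=2.015; a1=1.832 < 2.015 ≤ a1+a2=3.537 → R2 fires; Q=10 S=5 Z=4
Draw 12: a1=2.290, a2=1.364, a3=1.860, a4=11.280, a0=16.794; τ=−ln(0.5112)/16.794=0.040 → t=1.333; u2·a0=0.8526·16.794=14.319; a1+…+a3=5.514 < 14.319 ≤ a1+…+a4=16.794 → R4 fires; Q=10 S=6 Z=3
Draw 13: a1=2.290, a2=1.023, a3=2.232, a4=8.460, a0=14.005; τ=−ln(0.7255)/14.005=0.023 → t=1.356 > T=1.34: stop.
At T=1.34: Q=10 S=6 Z=3; the largest is Q.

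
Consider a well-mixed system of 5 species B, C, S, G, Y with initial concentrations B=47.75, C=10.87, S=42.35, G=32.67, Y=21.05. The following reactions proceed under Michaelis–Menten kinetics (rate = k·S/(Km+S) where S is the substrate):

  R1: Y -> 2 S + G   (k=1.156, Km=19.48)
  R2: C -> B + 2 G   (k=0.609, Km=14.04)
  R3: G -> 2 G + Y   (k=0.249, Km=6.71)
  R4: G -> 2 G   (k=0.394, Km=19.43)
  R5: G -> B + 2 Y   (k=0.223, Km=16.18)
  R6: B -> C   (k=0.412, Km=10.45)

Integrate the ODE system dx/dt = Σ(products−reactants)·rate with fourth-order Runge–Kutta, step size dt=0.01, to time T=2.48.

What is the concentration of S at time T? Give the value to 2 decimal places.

S at T = 45.32

RK4 with dt=0.01: 248 steps to T=2.48. Trajectory (selected grid times):
t=0.00: B=47.75 C=10.87 S=42.35 G=32.67 Y=21.05
t=0.28: B=47.77 C=10.89 S=42.69 G=33.07 Y=21.02
t=0.55: B=47.79 C=10.91 S=43.01 G=33.46 Y=21.00
t=0.83: B=47.81 C=10.93 S=43.35 G=33.86 Y=20.97
t=1.10: B=47.84 C=10.95 S=43.67 G=34.25 Y=20.95
t=1.38: B=47.86 C=10.97 S=44.00 G=34.66 Y=20.92
t=1.65: B=47.88 C=10.99 S=44.33 G=35.05 Y=20.90
t=1.93: B=47.90 C=11.01 S=44.66 G=35.45 Y=20.88
t=2.20: B=47.93 C=11.03 S=44.99 G=35.84 Y=20.86
t=2.48: B=47.95 C=11.05 S=45.32 G=36.24 Y=20.83
Read off S at T=2.48: 45.32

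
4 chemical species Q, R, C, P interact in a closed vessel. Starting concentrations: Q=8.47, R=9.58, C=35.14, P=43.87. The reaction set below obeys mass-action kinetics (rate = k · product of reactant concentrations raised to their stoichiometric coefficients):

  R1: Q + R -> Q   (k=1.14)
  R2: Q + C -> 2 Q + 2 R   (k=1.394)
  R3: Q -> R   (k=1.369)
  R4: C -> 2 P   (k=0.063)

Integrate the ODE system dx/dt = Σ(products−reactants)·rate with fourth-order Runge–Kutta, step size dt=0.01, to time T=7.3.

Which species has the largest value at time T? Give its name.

Dominant species at T: P

RK4 with dt=0.01: 730 steps to T=7.3. Trajectory (selected grid times):
t=0.00: Q=8.47 R=9.58 C=35.14 P=43.87
t=0.81: Q=14.92 R=1.20 C=0.00 P=44.02
t=1.62: Q=4.92 R=1.20 C=0.00 P=44.02
t=2.43: Q=1.62 R=1.20 C=0.00 P=44.02
t=3.24: Q=0.54 R=1.20 C=0.00 P=44.02
t=4.06: Q=0.17 R=1.20 C=0.00 P=44.02
t=4.87: Q=0.06 R=1.20 C=0.00 P=44.02
t=5.68: Q=0.02 R=1.20 C=0.00 P=44.02
t=6.49: Q=0.01 R=1.20 C=0.00 P=44.02
t=7.30: Q=0.00 R=1.20 C=0.00 P=44.02
At T=7.3: Q=0.00 R=1.20 C=0.00 P=44.02; the largest is P.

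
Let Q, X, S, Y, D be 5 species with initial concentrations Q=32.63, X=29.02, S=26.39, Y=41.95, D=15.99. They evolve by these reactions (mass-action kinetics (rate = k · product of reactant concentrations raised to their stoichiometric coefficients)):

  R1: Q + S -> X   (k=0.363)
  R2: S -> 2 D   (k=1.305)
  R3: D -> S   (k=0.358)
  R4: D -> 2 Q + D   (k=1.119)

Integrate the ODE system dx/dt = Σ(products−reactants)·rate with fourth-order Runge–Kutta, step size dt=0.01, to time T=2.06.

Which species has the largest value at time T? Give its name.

RK4 with dt=0.01: 206 steps to T=2.06. Trajectory (selected grid times):
t=0.00: Q=32.63 X=29.02 S=26.39 Y=41.95 D=15.99
t=0.23: Q=21.35 X=50.25 S=3.62 Y=41.95 D=20.66
t=0.46: Q=28.14 X=54.02 S=0.97 Y=41.95 D=20.11
t=0.69: Q=36.35 X=55.86 S=0.53 Y=41.95 D=18.92
t=0.92: Q=44.26 X=57.37 S=0.39 Y=41.95 D=17.69
t=1.14: Q=51.36 X=58.70 S=0.31 Y=41.95 D=16.54
t=1.37: Q=58.29 X=59.98 S=0.25 Y=41.95 D=15.39
t=1.60: Q=64.74 X=61.18 S=0.21 Y=41.95 D=14.31
t=1.83: Q=70.73 X=62.29 S=0.18 Y=41.95 D=13.29
t=2.06: Q=76.29 X=63.32 S=0.16 Y=41.95 D=12.34
At T=2.06: Q=76.29 X=63.32 S=0.16 Y=41.95 D=12.34; the largest is Q.

Dominant species at T: Q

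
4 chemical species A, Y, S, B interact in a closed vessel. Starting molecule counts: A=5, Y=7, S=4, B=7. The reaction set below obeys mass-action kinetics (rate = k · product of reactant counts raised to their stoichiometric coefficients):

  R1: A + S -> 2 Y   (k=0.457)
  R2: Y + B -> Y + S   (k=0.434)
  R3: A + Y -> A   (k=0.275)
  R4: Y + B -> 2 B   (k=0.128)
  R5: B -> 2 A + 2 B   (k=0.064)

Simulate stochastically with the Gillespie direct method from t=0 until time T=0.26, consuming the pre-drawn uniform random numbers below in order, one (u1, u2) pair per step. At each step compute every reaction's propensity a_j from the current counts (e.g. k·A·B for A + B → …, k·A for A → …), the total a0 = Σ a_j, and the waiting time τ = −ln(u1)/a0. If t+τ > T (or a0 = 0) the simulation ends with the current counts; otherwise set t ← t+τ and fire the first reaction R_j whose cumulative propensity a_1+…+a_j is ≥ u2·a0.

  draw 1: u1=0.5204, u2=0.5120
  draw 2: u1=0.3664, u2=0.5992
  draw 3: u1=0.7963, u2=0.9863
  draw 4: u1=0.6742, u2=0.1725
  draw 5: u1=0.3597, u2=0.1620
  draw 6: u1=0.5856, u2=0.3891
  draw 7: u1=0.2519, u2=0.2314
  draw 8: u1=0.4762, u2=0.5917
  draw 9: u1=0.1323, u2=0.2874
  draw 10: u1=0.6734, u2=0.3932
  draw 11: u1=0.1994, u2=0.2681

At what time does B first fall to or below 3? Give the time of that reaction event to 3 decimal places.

t=0.000: A=5 Y=7 S=4 B=7
Draw 1: a1=9.140, a2=21.266, a3=9.625, a4=6.272, a5=0.448, a0=46.751; τ=−ln(0.5204)/46.751=0.014 → t=0.014; u2·a0=0.5120·46.751=23.937; a1=9.140 < 23.937 ≤ a1+a2=30.406 → R2 fires; A=5 Y=7 S=5 B=6
Draw 2: a1=11.425, a2=18.228, a3=9.625, a4=5.376, a5=0.384, a0=45.038; τ=−ln(0.3664)/45.038=0.022 → t=0.036; u2·a0=0.5992·45.038=26.987; a1=11.425 < 26.987 ≤ a1+a2=29.653 → R2 fires; A=5 Y=7 S=6 B=5
Draw 3: a1=13.710, a2=15.190, a3=9.625, a4=4.480, a5=0.320, a0=43.325; τ=−ln(0.7963)/43.325=0.005 → t=0.042; u2·a0=0.9863·43.325=42.731; a1+…+a3=38.525 < 42.731 ≤ a1+…+a4=43.005 → R4 fires; A=5 Y=6 S=6 B=6
Draw 4: a1=13.710, a2=15.624, a3=8.250, a4=4.608, a5=0.384, a0=42.576; τ=−ln(0.6742)/42.576=0.009 → t=0.051; u2·a0=0.1725·42.576=7.344 ≤ a1=13.710 → R1 fires; A=4 Y=8 S=5 B=6
Draw 5: a1=9.140, a2=20.832, a3=8.800, a4=6.144, a5=0.384, a0=45.300; τ=−ln(0.3597)/45.300=0.023 → t=0.073; u2·a0=0.1620·45.300=7.339 ≤ a1=9.140 → R1 fires; A=3 Y=10 S=4 B=6
Draw 6: a1=5.484, a2=26.040, a3=8.250, a4=7.680, a5=0.384, a0=47.838; τ=−ln(0.5856)/47.838=0.011 → t=0.085; u2·a0=0.3891·47.838=18.614; a1=5.484 < 18.614 ≤ a1+a2=31.524 → R2 fires; A=3 Y=10 S=5 B=5
Draw 7: a1=6.855, a2=21.700, a3=8.250, a4=6.400, a5=0.320, a0=43.525; τ=−ln(0.2519)/43.525=0.032 → t=0.116; u2·a0=0.2314·43.525=10.072; a1=6.855 < 10.072 ≤ a1+a2=28.555 → R2 fires; A=3 Y=10 S=6 B=4
Draw 8: a1=8.226, a2=17.360, a3=8.250, a4=5.120, a5=0.256, a0=39.212; τ=−ln(0.4762)/39.212=0.019 → t=0.135; u2·a0=0.5917·39.212=23.202; a1=8.226 < 23.202 ≤ a1+a2=25.586 → R2 fires; A=3 Y=10 S=7 B=3
Draw 9: a1=9.597, a2=13.020, a3=8.250, a4=3.840, a5=0.192, a0=34.899; τ=−ln(0.1323)/34.899=0.058 → t=0.193; u2·a0=0.2874·34.899=10.030; a1=9.597 < 10.030 ≤ a1+a2=22.617 → R2 fires; A=3 Y=10 S=8 B=2
Draw 10: a1=10.968, a2=8.680, a3=8.250, a4=2.560, a5=0.128, a0=30.586; τ=−ln(0.6734)/30.586=0.013 → t=0.206; u2·a0=0.3932·30.586=12.026; a1=10.968 < 12.026 ≤ a1+a2=19.648 → R2 fires; A=3 Y=10 S=9 B=1
Draw 11: a1=12.339, a2=4.340, a3=8.250, a4=1.280, a5=0.064, a0=26.273; τ=−ln(0.1994)/26.273=0.061 → t=0.267 > T=0.26: stop.
B first becomes ≤ 3 when it reaches 3 at the event at t=0.135.

Threshold first reached at t = 0.135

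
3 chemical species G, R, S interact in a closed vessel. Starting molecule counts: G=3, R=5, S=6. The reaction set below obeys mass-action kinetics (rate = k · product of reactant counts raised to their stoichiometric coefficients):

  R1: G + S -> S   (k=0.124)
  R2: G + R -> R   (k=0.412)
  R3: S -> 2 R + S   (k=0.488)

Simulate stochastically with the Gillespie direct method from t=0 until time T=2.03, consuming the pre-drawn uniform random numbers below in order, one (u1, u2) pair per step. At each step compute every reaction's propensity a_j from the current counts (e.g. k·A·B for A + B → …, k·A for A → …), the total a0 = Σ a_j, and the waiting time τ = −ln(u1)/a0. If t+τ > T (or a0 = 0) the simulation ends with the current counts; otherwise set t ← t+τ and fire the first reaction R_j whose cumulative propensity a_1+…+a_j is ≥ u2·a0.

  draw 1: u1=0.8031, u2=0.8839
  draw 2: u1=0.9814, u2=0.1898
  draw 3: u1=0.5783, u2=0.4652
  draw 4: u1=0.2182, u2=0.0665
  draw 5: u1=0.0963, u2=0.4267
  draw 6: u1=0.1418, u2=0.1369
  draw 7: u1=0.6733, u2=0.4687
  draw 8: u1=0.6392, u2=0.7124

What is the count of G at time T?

G at T = 0

t=0.000: G=3 R=5 S=6
Draw 1: a1=2.232, a2=6.180, a3=2.928, a0=11.340; τ=−ln(0.8031)/11.340=0.019 → t=0.019; u2·a0=0.8839·11.340=10.023; a1+a2=8.412 < 10.023 ≤ a1+…+a3=11.340 → R3 fires; G=3 R=7 S=6
Draw 2: a1=2.232, a2=8.652, a3=2.928, a0=13.812; τ=−ln(0.9814)/13.812=0.001 → t=0.021; u2·a0=0.1898·13.812=2.622; a1=2.232 < 2.622 ≤ a1+a2=10.884 → R2 fires; G=2 R=7 S=6
Draw 3: a1=1.488, a2=5.768, a3=2.928, a0=10.184; τ=−ln(0.5783)/10.184=0.054 → t=0.074; u2·a0=0.4652·10.184=4.738; a1=1.488 < 4.738 ≤ a1+a2=7.256 → R2 fires; G=1 R=7 S=6
Draw 4: a1=0.744, a2=2.884, a3=2.928, a0=6.556; τ=−ln(0.2182)/6.556=0.232 → t=0.307; u2·a0=0.0665·6.556=0.436 ≤ a1=0.744 → R1 fires; G=0 R=7 S=6
Draw 5: a1=0.000, a2=0.000, a3=2.928, a0=2.928; τ=−ln(0.0963)/2.928=0.799 → t=1.106; u2·a0=0.4267·2.928=1.249; a1+a2=0.000 < 1.249 ≤ a1+…+a3=2.928 → R3 fires; G=0 R=9 S=6
Draw 6: a1=0.000, a2=0.000, a3=2.928, a0=2.928; τ=−ln(0.1418)/2.928=0.667 → t=1.773; u2·a0=0.1369·2.928=0.401; a1+a2=0.000 < 0.401 ≤ a1+…+a3=2.928 → R3 fires; G=0 R=11 S=6
Draw 7: a1=0.000, a2=0.000, a3=2.928, a0=2.928; τ=−ln(0.6733)/2.928=0.135 → t=1.908; u2·a0=0.4687·2.928=1.372; a1+a2=0.000 < 1.372 ≤ a1+…+a3=2.928 → R3 fires; G=0 R=13 S=6
Draw 8: a1=0.000, a2=0.000, a3=2.928, a0=2.928; τ=−ln(0.6392)/2.928=0.153 → t=2.061 > T=2.03: stop.
Read off G at T=2.03: 0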